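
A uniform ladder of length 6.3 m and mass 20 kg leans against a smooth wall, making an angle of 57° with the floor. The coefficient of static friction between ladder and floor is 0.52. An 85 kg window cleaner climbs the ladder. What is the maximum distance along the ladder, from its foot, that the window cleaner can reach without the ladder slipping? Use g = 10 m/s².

d ≈ 5.49 m

Choose the foot of the ladder as the axis so the floor normal and friction both act there and drop out.
Ladder weight 20×10 = 200 N acts at 3.15 m along the ladder; its horizontal arm is 3.15·cos57° = 1.716 m → τ = 343.2 N·m clockwise.
Window cleaner weight 85×10 = 850 N at distance d → arm d·cos57° → τ = 850·d·0.5446 clockwise.
Wall normal N at the top has arm L sinθ = 5.284 m counterclockwise, so Στ = 0 gives N·5.284 = 343.2 + 462.9·d.
ΣFy = 0 ⇒ N_floor = 1050 N, so the maximum friction is μ_s·N_floor = 0.52×1050 = 546 N. ΣFx = 0 ⇒ N_wall = f, so at the slipping point N = 546 N.
Substituting: 546×5.284 = 343.2 + 462.9·d ⇒ d = (2885 − 343.2) / 462.9 = 5.49 m.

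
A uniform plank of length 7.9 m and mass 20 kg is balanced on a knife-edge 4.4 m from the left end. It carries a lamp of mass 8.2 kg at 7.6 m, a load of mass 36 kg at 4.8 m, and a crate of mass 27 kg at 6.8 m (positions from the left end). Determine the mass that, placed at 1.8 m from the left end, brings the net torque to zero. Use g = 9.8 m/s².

Sum moments about the knife-edge (at 4.4 m from the left end) (the support reaction has zero arm there).
Beam weight: 20 × 9.8 = 196 N down at 3.95 m → arm 0.45 m, τ = 196 × 0.45 = 88.2 N·m counterclockwise.
Lamp: 8.2 × 9.8 = 80.36 N down at 7.6 m → arm 3.2 m, τ = 80.36 × 3.2 = 257.2 N·m clockwise.
Load: 36 × 9.8 = 352.8 N down at 4.8 m → arm 0.4 m, τ = 352.8 × 0.4 = 141.1 N·m clockwise.
Crate: 27 × 9.8 = 264.6 N down at 6.8 m → arm 2.4 m, τ = 264.6 × 2.4 = 635 N·m clockwise.
Net moment of known loads = 945.1 N·m clockwise.
An unknown mass m at 1.8 m has arm 2.6 m; its moment is m·g·2.6 counterclockwise.
Στ = 0 ⇒ m × 9.8 × 2.6 = 945.1 ⇒ m = 945.1 / (9.8 × 2.6) = 37.1 kg.

m ≈ 37.1 kg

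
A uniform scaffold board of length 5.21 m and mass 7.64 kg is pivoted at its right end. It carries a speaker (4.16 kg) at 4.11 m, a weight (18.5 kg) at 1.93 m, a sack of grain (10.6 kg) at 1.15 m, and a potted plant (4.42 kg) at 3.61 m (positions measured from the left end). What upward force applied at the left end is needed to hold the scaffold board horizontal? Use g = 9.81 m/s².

F ≈ 255 N

Taking torques about the right end:
Beam weight: 7.64 × 9.81 = 74.95 N down at 2.605 m → arm 2.605 m, τ = 74.95 × 2.605 = 195.2 N·m counterclockwise.
Speaker: 4.16 × 9.81 = 40.81 N down at 4.11 m → arm 1.1 m, τ = 40.81 × 1.1 = 44.89 N·m counterclockwise.
Weight: 18.5 × 9.81 = 181.5 N down at 1.93 m → arm 3.28 m, τ = 181.5 × 3.28 = 595.3 N·m counterclockwise.
Sack of grain: 10.6 × 9.81 = 104 N down at 1.15 m → arm 4.06 m, τ = 104 × 4.06 = 422.2 N·m counterclockwise.
Potted plant: 4.42 × 9.81 = 43.36 N down at 3.61 m → arm 1.6 m, τ = 43.36 × 1.6 = 69.38 N·m counterclockwise.
Net moment of the loads = 1327 N·m counterclockwise.
The upward force F acts at the left end, arm 5.21 m, giving F × 5.21 clockwise.
Setting net torque to zero: F × 5.21 = 1327 → F = 1327 / 5.21 = 255 N.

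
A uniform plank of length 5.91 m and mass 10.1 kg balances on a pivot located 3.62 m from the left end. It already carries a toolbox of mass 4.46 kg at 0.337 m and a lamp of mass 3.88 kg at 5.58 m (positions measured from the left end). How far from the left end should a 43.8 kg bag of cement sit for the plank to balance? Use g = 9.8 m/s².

About the pivot (at 3.62 m from the left end):
Beam weight: 10.1 × 9.8 = 98.98 N down at 2.955 m → arm 0.665 m, τ = 98.98 × 0.665 = 65.82 N·m counterclockwise.
Toolbox: 4.46 × 9.8 = 43.71 N down at 0.337 m → arm 3.283 m, τ = 43.71 × 3.283 = 143.5 N·m counterclockwise.
Lamp: 3.88 × 9.8 = 38.02 N down at 5.58 m → arm 1.96 m, τ = 38.02 × 1.96 = 74.52 N·m clockwise.
Net moment of existing loads = 134.8 N·m counterclockwise.
The bag of cement weighs 43.8 × 9.8 = 429.2 N and must supply an equal clockwise moment, so its lever arm about the pivot is 134.8 / 429.2 = 0.314 m.
That puts it at 3.62 + 0.314 = 3.93 m from the left end.

x ≈ 3.93 m from the left end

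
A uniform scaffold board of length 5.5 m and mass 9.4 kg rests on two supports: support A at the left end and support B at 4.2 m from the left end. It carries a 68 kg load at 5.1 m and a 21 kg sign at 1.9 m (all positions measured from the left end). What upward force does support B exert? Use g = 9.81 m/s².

About support A:
Beam weight: 9.4 × 9.81 = 92.21 N down at 2.75 m → arm 2.75 m, τ = 92.21 × 2.75 = 253.6 N·m clockwise.
Load: 68 × 9.81 = 667.1 N down at 5.1 m → arm 5.1 m, τ = 667.1 × 5.1 = 3402 N·m clockwise.
Sign: 21 × 9.81 = 206 N down at 1.9 m → arm 1.9 m, τ = 206 × 1.9 = 391.4 N·m clockwise.
Net load moment about support A = 4047 N·m clockwise.
Reaction R at support B is upward at 4.2 m, arm 4.2 m → moment R × 4.2 counterclockwise.
For rotational equilibrium, R × 4.2 = 4047, so R = 964 N.

R_B ≈ 964 N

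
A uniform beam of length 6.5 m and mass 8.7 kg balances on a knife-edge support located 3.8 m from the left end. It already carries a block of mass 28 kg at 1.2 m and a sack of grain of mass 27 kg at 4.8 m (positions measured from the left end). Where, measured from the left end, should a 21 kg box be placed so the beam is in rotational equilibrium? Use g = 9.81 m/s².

Taking torques about the knife-edge support (at 3.8 m from the left end):
Beam weight: 8.7 × 9.81 = 85.35 N down at 3.25 m → arm 0.55 m, τ = 85.35 × 0.55 = 46.94 N·m counterclockwise.
Block: 28 × 9.81 = 274.7 N down at 1.2 m → arm 2.6 m, τ = 274.7 × 2.6 = 714.2 N·m counterclockwise.
Sack of grain: 27 × 9.81 = 264.9 N down at 4.8 m → arm 1 m, τ = 264.9 × 1 = 264.9 N·m clockwise.
Net moment of existing loads = 496.2 N·m counterclockwise.
The box weighs 21 × 9.81 = 206 N and must supply an equal clockwise moment, so its lever arm about the knife-edge support is 496.2 / 206 = 2.41 m.
That puts it at 3.8 + 2.41 = 6.21 m from the left end.

x ≈ 6.21 m from the left end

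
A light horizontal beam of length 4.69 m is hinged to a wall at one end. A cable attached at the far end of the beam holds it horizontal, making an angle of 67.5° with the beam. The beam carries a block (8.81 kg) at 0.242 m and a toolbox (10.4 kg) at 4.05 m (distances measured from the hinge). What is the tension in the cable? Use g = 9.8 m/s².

T ≈ 100 N

Take moments about the hinge.
Block: 8.81 × 9.8 = 86.34 N down at 0.242 m → arm 0.242 m, τ = 86.34 × 0.242 = 20.89 N·m clockwise.
Toolbox: 10.4 × 9.8 = 101.9 N down at 4.05 m → arm 4.05 m, τ = 101.9 × 4.05 = 412.7 N·m clockwise.
Total clockwise load moment = 433.6 N·m.
The cable tension T acts at 4.69 m; only its component perpendicular to the beam, T sinθ, produces torque. sin 67.5° = 0.9239.
For rotational equilibrium, T × 4.69 × 0.9239 = 433.6, so T = 433.6 / 4.333 = 100 N.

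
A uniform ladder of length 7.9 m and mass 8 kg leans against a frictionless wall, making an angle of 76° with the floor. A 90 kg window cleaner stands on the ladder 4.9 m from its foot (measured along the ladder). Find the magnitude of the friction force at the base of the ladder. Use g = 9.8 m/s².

f ≈ 146 N

Choose the foot of the ladder as the axis so the floor normal and friction both act there and drop out.
Ladder weight 8×9.8 = 78.4 N acts at 3.95 m along the ladder; its horizontal arm is 3.95·cos76° = 0.9556 m → τ = 74.92 N·m clockwise.
Window cleaner: 90×9.8 = 882 N at 4.9 m → arm 1.185 m → τ = 1045 N·m clockwise.
Wall normal N acts horizontally at the top; its moment arm is the height L sinθ = 7.9·sin76° = 7.665 m, counterclockwise.
Balancing moments: N × 7.665 = 1120, giving N = 146 N.
ΣFx = 0: friction at the foot balances the wall's push, so f = N_wall = 146 N.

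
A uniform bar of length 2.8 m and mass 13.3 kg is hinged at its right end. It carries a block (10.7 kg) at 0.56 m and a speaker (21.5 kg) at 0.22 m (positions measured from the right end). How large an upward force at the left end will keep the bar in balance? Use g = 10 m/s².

Take moments about the right end.
Beam weight: 13.3 × 10 = 133 N down at 1.4 m → arm 1.4 m, τ = 133 × 1.4 = 186.2 N·m counterclockwise.
Block: 10.7 × 10 = 107 N down at 0.56 m → arm 0.56 m, τ = 107 × 0.56 = 59.92 N·m counterclockwise.
Speaker: 21.5 × 10 = 215 N down at 0.22 m → arm 0.22 m, τ = 215 × 0.22 = 47.3 N·m counterclockwise.
Net moment of the loads = 293.4 N·m counterclockwise.
The upward force F acts at the left end, arm 2.8 m, giving F × 2.8 clockwise.
Balancing moments: F × 2.8 = 293.4, giving F = 293.4 / 2.8 = 105 N.

F ≈ 105 N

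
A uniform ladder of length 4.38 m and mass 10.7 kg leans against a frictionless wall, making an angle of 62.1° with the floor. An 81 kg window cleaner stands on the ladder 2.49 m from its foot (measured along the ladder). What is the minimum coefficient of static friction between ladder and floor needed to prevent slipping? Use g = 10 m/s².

About the foot of the ladder:
Ladder weight 10.7×10 = 107 N acts at 2.19 m along the ladder; its horizontal arm is 2.19·cos62.1° = 1.025 m → τ = 109.7 N·m clockwise.
Window cleaner: 81×10 = 810 N at 2.49 m → arm 1.165 m → τ = 943.6 N·m clockwise.
Wall normal N acts horizontally at the top; its moment arm is the height L sinθ = 4.38·sin62.1° = 3.871 m, counterclockwise.
Balancing moments: N × 3.871 = 1053, giving N = 272 N.
ΣFx = 0 ⇒ f = N_wall = 272 N. ΣFy = 0 ⇒ N_floor = 917 N.
μ_min = f / N_floor = 272 / 917 = 0.297.

μ_min ≈ 0.297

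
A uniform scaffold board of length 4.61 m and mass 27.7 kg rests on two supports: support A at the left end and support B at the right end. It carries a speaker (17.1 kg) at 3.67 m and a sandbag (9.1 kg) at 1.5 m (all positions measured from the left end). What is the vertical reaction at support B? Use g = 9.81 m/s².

R_B ≈ 298 N

Taking torques about support A:
Beam weight: 27.7 × 9.81 = 271.7 N down at 2.305 m → arm 2.305 m, τ = 271.7 × 2.305 = 626.3 N·m clockwise.
Speaker: 17.1 × 9.81 = 167.8 N down at 3.67 m → arm 3.67 m, τ = 167.8 × 3.67 = 615.8 N·m clockwise.
Sandbag: 9.1 × 9.81 = 89.27 N down at 1.5 m → arm 1.5 m, τ = 89.27 × 1.5 = 133.9 N·m clockwise.
Net load moment about support A = 1376 N·m clockwise.
Reaction R at support B is upward at 4.61 m, arm 4.61 m → moment R × 4.61 counterclockwise.
For rotational equilibrium, R × 4.61 = 1376, so R = 298 N.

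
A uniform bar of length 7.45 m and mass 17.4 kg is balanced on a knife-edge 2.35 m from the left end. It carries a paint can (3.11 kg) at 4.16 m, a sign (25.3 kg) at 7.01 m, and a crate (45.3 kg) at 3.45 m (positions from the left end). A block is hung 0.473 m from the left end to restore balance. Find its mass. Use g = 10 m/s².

Taking torques about the knife-edge (at 2.35 m from the left end):
Beam weight: 17.4 × 10 = 174 N down at 3.725 m → arm 1.375 m, τ = 174 × 1.375 = 239.2 N·m clockwise.
Paint can: 3.11 × 10 = 31.1 N down at 4.16 m → arm 1.81 m, τ = 31.1 × 1.81 = 56.29 N·m clockwise.
Sign: 25.3 × 10 = 253 N down at 7.01 m → arm 4.66 m, τ = 253 × 4.66 = 1179 N·m clockwise.
Crate: 45.3 × 10 = 453 N down at 3.45 m → arm 1.1 m, τ = 453 × 1.1 = 498.3 N·m clockwise.
Net moment of known loads = 1973 N·m clockwise.
An unknown mass m at 0.473 m has arm 1.877 m; its moment is m·g·1.877 counterclockwise.
For rotational equilibrium, m × 10 × 1.877 = 1973, so m = 1973 / (10 × 1.877) = 105 kg.

m ≈ 105 kg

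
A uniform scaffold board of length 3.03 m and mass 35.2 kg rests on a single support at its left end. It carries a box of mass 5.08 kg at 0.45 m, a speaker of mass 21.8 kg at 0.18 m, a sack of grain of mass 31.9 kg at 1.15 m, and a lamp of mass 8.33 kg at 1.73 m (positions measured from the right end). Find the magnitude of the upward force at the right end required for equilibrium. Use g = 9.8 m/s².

About the left end:
Beam weight: 35.2 × 9.8 = 345 N down at 1.515 m → arm 1.515 m, τ = 345 × 1.515 = 522.7 N·m clockwise.
Box: 5.08 × 9.8 = 49.78 N down at 0.45 m → arm 2.58 m, τ = 49.78 × 2.58 = 128.4 N·m clockwise.
Speaker: 21.8 × 9.8 = 213.6 N down at 0.18 m → arm 2.85 m, τ = 213.6 × 2.85 = 608.8 N·m clockwise.
Sack of grain: 31.9 × 9.8 = 312.6 N down at 1.15 m → arm 1.88 m, τ = 312.6 × 1.88 = 587.7 N·m clockwise.
Lamp: 8.33 × 9.8 = 81.63 N down at 1.73 m → arm 1.3 m, τ = 81.63 × 1.3 = 106.1 N·m clockwise.
Net moment of the loads = 1954 N·m clockwise.
The upward force F acts at the right end, arm 3.03 m, giving F × 3.03 counterclockwise.
Στ = 0 ⇒ F × 3.03 = 1954 ⇒ F = 1954 / 3.03 = 645 N.

F ≈ 645 N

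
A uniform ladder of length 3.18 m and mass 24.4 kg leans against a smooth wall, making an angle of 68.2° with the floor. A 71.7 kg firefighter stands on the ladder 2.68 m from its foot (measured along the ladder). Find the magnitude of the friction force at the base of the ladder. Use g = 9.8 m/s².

f ≈ 285 N

Choose the foot of the ladder as the axis so the floor normal and friction both act there and drop out.
Ladder weight 24.4×9.8 = 239.1 N acts at 1.59 m along the ladder; its horizontal arm is 1.59·cos68.2° = 0.5905 m → τ = 141.2 N·m clockwise.
Firefighter: 71.7×9.8 = 702.7 N at 2.68 m → arm 0.9953 m → τ = 699.4 N·m clockwise.
Wall normal N acts horizontally at the top; its moment arm is the height L sinθ = 3.18·sin68.2° = 2.953 m, counterclockwise.
Στ = 0 ⇒ N × 2.953 = 840.6 ⇒ N = 285 N.
ΣFx = 0: friction at the foot balances the wall's push, so f = N_wall = 285 N.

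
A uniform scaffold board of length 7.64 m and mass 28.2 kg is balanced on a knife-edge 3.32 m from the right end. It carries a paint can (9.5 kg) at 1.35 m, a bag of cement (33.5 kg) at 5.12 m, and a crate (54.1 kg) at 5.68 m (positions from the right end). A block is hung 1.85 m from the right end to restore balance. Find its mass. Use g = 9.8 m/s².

m ≈ 125 kg

Choose the knife-edge (at 3.32 m from the right end) as the axis so the support reaction has zero arm there.
Beam weight: 28.2 × 9.8 = 276.4 N down at 3.82 m → arm 0.5 m, τ = 276.4 × 0.5 = 138.2 N·m counterclockwise.
Paint can: 9.5 × 9.8 = 93.1 N down at 1.35 m → arm 1.97 m, τ = 93.1 × 1.97 = 183.4 N·m clockwise.
Bag of cement: 33.5 × 9.8 = 328.3 N down at 5.12 m → arm 1.8 m, τ = 328.3 × 1.8 = 590.9 N·m counterclockwise.
Crate: 54.1 × 9.8 = 530.2 N down at 5.68 m → arm 2.36 m, τ = 530.2 × 2.36 = 1251 N·m counterclockwise.
Net moment of known loads = 1797 N·m counterclockwise.
An unknown mass m at 1.85 m has arm 1.47 m; its moment is m·g·1.47 clockwise.
Στ = 0 ⇒ m × 9.8 × 1.47 = 1797 ⇒ m = 1797 / (9.8 × 1.47) = 125 kg.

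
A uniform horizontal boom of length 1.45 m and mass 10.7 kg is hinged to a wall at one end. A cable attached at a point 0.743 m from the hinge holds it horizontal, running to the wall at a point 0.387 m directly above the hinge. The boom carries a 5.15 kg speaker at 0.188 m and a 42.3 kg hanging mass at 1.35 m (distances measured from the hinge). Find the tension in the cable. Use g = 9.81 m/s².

T ≈ 1880 N

About the hinge:
Beam weight: 10.7 × 9.81 = 105 N down at 0.725 m → arm 0.725 m, τ = 105 × 0.725 = 76.12 N·m clockwise.
Speaker: 5.15 × 9.81 = 50.52 N down at 0.188 m → arm 0.188 m, τ = 50.52 × 0.188 = 9.498 N·m clockwise.
Hanging mass: 42.3 × 9.81 = 415 N down at 1.35 m → arm 1.35 m, τ = 415 × 1.35 = 560.2 N·m clockwise.
Total clockwise load moment = 645.8 N·m.
The cable tension T acts at 0.743 m; only its component perpendicular to the boom, T sinθ, produces torque. sinθ = h/√(h²+d²) = 0.387/√(0.387²+0.743²) = 0.462.
Setting net torque to zero: T × 0.743 × 0.462 = 645.8 → T = 645.8 / 0.3433 = 1880 N.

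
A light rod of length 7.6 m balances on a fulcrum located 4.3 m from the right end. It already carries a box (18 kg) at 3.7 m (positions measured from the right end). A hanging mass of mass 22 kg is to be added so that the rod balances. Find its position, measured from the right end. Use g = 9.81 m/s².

Taking torques about the fulcrum (at 4.3 m from the right end):
Box: 18 × 9.81 = 176.6 N down at 3.7 m → arm 0.6 m, τ = 176.6 × 0.6 = 106 N·m clockwise.
Net moment of existing loads = 106 N·m clockwise.
The hanging mass weighs 22 × 9.81 = 215.8 N and must supply an equal counterclockwise moment, so its lever arm about the fulcrum is 106 / 215.8 = 0.491 m.
That puts it at 4.3 + 0.491 = 4.79 m from the right end.

x ≈ 4.79 m from the right end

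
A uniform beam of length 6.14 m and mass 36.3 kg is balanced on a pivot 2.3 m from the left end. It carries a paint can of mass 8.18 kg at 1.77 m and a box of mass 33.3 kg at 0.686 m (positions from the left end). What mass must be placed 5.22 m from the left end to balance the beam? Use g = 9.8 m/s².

m ≈ 10.3 kg

Choose the pivot (at 2.3 m from the left end) as the axis so the support reaction has zero arm there.
Beam weight: 36.3 × 9.8 = 355.7 N down at 3.07 m → arm 0.77 m, τ = 355.7 × 0.77 = 273.9 N·m clockwise.
Paint can: 8.18 × 9.8 = 80.16 N down at 1.77 m → arm 0.53 m, τ = 80.16 × 0.53 = 42.48 N·m counterclockwise.
Box: 33.3 × 9.8 = 326.3 N down at 0.686 m → arm 1.614 m, τ = 326.3 × 1.614 = 526.6 N·m counterclockwise.
Net moment of known loads = 295.2 N·m counterclockwise.
An unknown mass m at 5.22 m has arm 2.92 m; its moment is m·g·2.92 clockwise.
Setting net torque to zero: m × 9.8 × 2.92 = 295.2 → m = 295.2 / (9.8 × 2.92) = 10.3 kg.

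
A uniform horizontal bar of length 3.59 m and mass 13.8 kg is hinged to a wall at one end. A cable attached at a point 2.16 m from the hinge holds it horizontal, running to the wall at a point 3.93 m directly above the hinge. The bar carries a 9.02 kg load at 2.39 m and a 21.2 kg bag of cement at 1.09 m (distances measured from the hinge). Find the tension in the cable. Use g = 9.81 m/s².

T ≈ 360 N

About the hinge:
Beam weight: 13.8 × 9.81 = 135.4 N down at 1.795 m → arm 1.795 m, τ = 135.4 × 1.795 = 243 N·m clockwise.
Load: 9.02 × 9.81 = 88.49 N down at 2.39 m → arm 2.39 m, τ = 88.49 × 2.39 = 211.5 N·m clockwise.
Bag of cement: 21.2 × 9.81 = 208 N down at 1.09 m → arm 1.09 m, τ = 208 × 1.09 = 226.7 N·m clockwise.
Total clockwise load moment = 681.2 N·m.
The cable tension T acts at 2.16 m; only its component perpendicular to the bar, T sinθ, produces torque. sinθ = h/√(h²+d²) = 3.93/√(3.93²+2.16²) = 0.8764.
Στ = 0 ⇒ T × 2.16 × 0.8764 = 681.2 ⇒ T = 681.2 / 1.893 = 360 N.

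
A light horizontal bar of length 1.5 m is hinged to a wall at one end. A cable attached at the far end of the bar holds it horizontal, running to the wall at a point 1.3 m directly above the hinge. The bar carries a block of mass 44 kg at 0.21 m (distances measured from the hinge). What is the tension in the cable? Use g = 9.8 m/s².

Taking torques about the hinge:
Block: 44 × 9.8 = 431.2 N down at 0.21 m → arm 0.21 m, τ = 431.2 × 0.21 = 90.55 N·m clockwise.
Total clockwise load moment = 90.55 N·m.
The cable tension T acts at 1.5 m; only its component perpendicular to the bar, T sinθ, produces torque. sinθ = h/√(h²+d²) = 1.3/√(1.3²+1.5²) = 0.6549.
For rotational equilibrium, T × 1.5 × 0.6549 = 90.55, so T = 90.55 / 0.9824 = 92.2 N.

T ≈ 92.2 N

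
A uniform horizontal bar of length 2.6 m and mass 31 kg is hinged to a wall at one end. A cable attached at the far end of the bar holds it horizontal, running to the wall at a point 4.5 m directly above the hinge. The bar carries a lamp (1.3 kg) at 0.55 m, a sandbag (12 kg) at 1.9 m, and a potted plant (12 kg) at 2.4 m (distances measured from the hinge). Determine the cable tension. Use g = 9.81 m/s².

T ≈ 404 N

Take moments about the hinge.
Beam weight: 31 × 9.81 = 304.1 N down at 1.3 m → arm 1.3 m, τ = 304.1 × 1.3 = 395.3 N·m clockwise.
Lamp: 1.3 × 9.81 = 12.75 N down at 0.55 m → arm 0.55 m, τ = 12.75 × 0.55 = 7.013 N·m clockwise.
Sandbag: 12 × 9.81 = 117.7 N down at 1.9 m → arm 1.9 m, τ = 117.7 × 1.9 = 223.6 N·m clockwise.
Potted plant: 12 × 9.81 = 117.7 N down at 2.4 m → arm 2.4 m, τ = 117.7 × 2.4 = 282.5 N·m clockwise.
Total clockwise load moment = 908.4 N·m.
The cable tension T acts at 2.6 m; only its component perpendicular to the bar, T sinθ, produces torque. sinθ = h/√(h²+d²) = 4.5/√(4.5²+2.6²) = 0.8659.
For rotational equilibrium, T × 2.6 × 0.8659 = 908.4, so T = 908.4 / 2.251 = 404 N.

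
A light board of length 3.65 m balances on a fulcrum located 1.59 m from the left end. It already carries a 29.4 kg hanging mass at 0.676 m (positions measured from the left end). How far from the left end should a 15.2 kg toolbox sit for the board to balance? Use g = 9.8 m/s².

x ≈ 3.36 m from the left end

Sum moments about the fulcrum (at 1.59 m from the left end) (the support reaction has zero arm there).
Hanging mass: 29.4 × 9.8 = 288.1 N down at 0.676 m → arm 0.914 m, τ = 288.1 × 0.914 = 263.3 N·m counterclockwise.
Net moment of existing loads = 263.3 N·m counterclockwise.
The toolbox weighs 15.2 × 9.8 = 149 N and must supply an equal clockwise moment, so its lever arm about the fulcrum is 263.3 / 149 = 1.77 m.
That puts it at 1.59 + 1.77 = 3.36 m from the left end.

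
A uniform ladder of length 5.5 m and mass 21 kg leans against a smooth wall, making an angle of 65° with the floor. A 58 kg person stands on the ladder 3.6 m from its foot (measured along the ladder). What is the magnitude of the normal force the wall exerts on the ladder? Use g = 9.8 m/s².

Sum moments about the foot of the ladder (the floor normal and friction both act there and drop out).
Ladder weight 21×9.8 = 205.8 N acts at 2.75 m along the ladder; its horizontal arm is 2.75·cos65° = 1.162 m → τ = 239.1 N·m clockwise.
Person: 58×9.8 = 568.4 N at 3.6 m → arm 1.521 m → τ = 864.5 N·m clockwise.
Wall normal N acts horizontally at the top; its moment arm is the height L sinθ = 5.5·sin65° = 4.985 m, counterclockwise.
For rotational equilibrium, N × 4.985 = 1104, so N = 221 N.

N_wall ≈ 221 N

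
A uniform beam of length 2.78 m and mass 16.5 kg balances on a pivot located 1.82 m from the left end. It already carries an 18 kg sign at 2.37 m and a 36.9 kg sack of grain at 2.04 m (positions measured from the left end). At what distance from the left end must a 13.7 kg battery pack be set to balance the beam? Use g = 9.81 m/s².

x ≈ 1.02 m from the left end

Choose the pivot (at 1.82 m from the left end) as the axis so the support reaction has zero arm there.
Beam weight: 16.5 × 9.81 = 161.9 N down at 1.39 m → arm 0.43 m, τ = 161.9 × 0.43 = 69.62 N·m counterclockwise.
Sign: 18 × 9.81 = 176.6 N down at 2.37 m → arm 0.55 m, τ = 176.6 × 0.55 = 97.13 N·m clockwise.
Sack of grain: 36.9 × 9.81 = 362 N down at 2.04 m → arm 0.22 m, τ = 362 × 0.22 = 79.64 N·m clockwise.
Net moment of existing loads = 107.1 N·m clockwise.
The battery pack weighs 13.7 × 9.81 = 134.4 N and must supply an equal counterclockwise moment, so its lever arm about the pivot is 107.1 / 134.4 = 0.797 m.
That puts it at 1.82 − 0.797 = 1.02 m from the left end.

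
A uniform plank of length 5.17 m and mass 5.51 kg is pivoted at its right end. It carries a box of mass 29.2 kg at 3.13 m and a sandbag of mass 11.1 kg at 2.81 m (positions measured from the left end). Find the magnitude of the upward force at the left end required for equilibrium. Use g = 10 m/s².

F ≈ 193 N

About the right end:
Beam weight: 5.51 × 10 = 55.1 N down at 2.585 m → arm 2.585 m, τ = 55.1 × 2.585 = 142.4 N·m counterclockwise.
Box: 29.2 × 10 = 292 N down at 3.13 m → arm 2.04 m, τ = 292 × 2.04 = 595.7 N·m counterclockwise.
Sandbag: 11.1 × 10 = 111 N down at 2.81 m → arm 2.36 m, τ = 111 × 2.36 = 262 N·m counterclockwise.
Net moment of the loads = 1000 N·m counterclockwise.
The upward force F acts at the left end, arm 5.17 m, giving F × 5.17 clockwise.
Balancing moments: F × 5.17 = 1000, giving F = 1000 / 5.17 = 193 N.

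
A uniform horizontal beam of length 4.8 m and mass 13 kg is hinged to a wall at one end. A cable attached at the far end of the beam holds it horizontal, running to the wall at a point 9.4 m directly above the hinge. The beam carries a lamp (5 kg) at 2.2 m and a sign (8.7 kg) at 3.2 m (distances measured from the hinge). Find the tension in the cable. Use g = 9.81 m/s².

T ≈ 161 N

Take moments about the hinge.
Beam weight: 13 × 9.81 = 127.5 N down at 2.4 m → arm 2.4 m, τ = 127.5 × 2.4 = 306 N·m clockwise.
Lamp: 5 × 9.81 = 49.05 N down at 2.2 m → arm 2.2 m, τ = 49.05 × 2.2 = 107.9 N·m clockwise.
Sign: 8.7 × 9.81 = 85.35 N down at 3.2 m → arm 3.2 m, τ = 85.35 × 3.2 = 273.1 N·m clockwise.
Total clockwise load moment = 687 N·m.
The cable tension T acts at 4.8 m; only its component perpendicular to the beam, T sinθ, produces torque. sinθ = h/√(h²+d²) = 9.4/√(9.4²+4.8²) = 0.8906.
Balancing moments: T × 4.8 × 0.8906 = 687, giving T = 687 / 4.275 = 161 N.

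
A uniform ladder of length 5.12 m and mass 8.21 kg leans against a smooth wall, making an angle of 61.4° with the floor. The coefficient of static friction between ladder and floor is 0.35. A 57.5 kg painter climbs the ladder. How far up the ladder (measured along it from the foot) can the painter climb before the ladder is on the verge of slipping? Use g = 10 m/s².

d ≈ 3.39 m

Choose the foot of the ladder as the axis so the floor normal and friction both act there and drop out.
Ladder weight 8.21×10 = 82.1 N acts at 2.56 m along the ladder; its horizontal arm is 2.56·cos61.4° = 1.225 m → τ = 100.6 N·m clockwise.
Painter weight 57.5×10 = 575 N at distance d → arm d·cos61.4° → τ = 575·d·0.4787 clockwise.
Wall normal N at the top has arm L sinθ = 4.495 m counterclockwise, so Στ = 0 gives N·4.495 = 100.6 + 275.3·d.
ΣFy = 0 ⇒ N_floor = 657.1 N, so the maximum friction is μ_s·N_floor = 0.35×657.1 = 230 N. ΣFx = 0 ⇒ N_wall = f, so at the slipping point N = 230 N.
Substituting: 230×4.495 = 100.6 + 275.3·d ⇒ d = (1034 − 100.6) / 275.3 = 3.39 m.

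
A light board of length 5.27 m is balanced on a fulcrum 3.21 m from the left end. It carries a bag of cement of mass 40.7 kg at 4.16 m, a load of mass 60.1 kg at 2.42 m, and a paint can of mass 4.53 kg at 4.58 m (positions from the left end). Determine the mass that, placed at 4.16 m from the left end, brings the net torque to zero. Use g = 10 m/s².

m ≈ 2.75 kg

About the fulcrum (at 3.21 m from the left end):
Bag of cement: 40.7 × 10 = 407 N down at 4.16 m → arm 0.95 m, τ = 407 × 0.95 = 386.6 N·m clockwise.
Load: 60.1 × 10 = 601 N down at 2.42 m → arm 0.79 m, τ = 601 × 0.79 = 474.8 N·m counterclockwise.
Paint can: 4.53 × 10 = 45.3 N down at 4.58 m → arm 1.37 m, τ = 45.3 × 1.37 = 62.06 N·m clockwise.
Net moment of known loads = 26.14 N·m counterclockwise.
An unknown mass m at 4.16 m has arm 0.95 m; its moment is m·g·0.95 clockwise.
Setting net torque to zero: m × 10 × 0.95 = 26.14 → m = 26.14 / (10 × 0.95) = 2.75 kg.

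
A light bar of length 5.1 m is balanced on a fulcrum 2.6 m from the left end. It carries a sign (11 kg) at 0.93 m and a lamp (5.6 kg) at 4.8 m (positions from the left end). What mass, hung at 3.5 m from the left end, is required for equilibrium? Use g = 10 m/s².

m ≈ 6.72 kg

About the fulcrum (at 2.6 m from the left end):
Sign: 11 × 10 = 110 N down at 0.93 m → arm 1.67 m, τ = 110 × 1.67 = 183.7 N·m counterclockwise.
Lamp: 5.6 × 10 = 56 N down at 4.8 m → arm 2.2 m, τ = 56 × 2.2 = 123.2 N·m clockwise.
Net moment of known loads = 60.5 N·m counterclockwise.
An unknown mass m at 3.5 m has arm 0.9 m; its moment is m·g·0.9 clockwise.
For rotational equilibrium, m × 10 × 0.9 = 60.5, so m = 60.5 / (10 × 0.9) = 6.72 kg.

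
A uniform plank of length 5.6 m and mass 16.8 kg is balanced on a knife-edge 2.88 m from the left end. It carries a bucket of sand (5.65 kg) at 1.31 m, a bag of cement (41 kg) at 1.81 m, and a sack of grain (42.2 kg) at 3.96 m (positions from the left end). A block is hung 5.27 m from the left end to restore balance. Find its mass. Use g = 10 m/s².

m ≈ 3.56 kg

Sum moments about the knife-edge (at 2.88 m from the left end) (the support reaction has zero arm there).
Beam weight: 16.8 × 10 = 168 N down at 2.8 m → arm 0.08 m, τ = 168 × 0.08 = 13.44 N·m counterclockwise.
Bucket of sand: 5.65 × 10 = 56.5 N down at 1.31 m → arm 1.57 m, τ = 56.5 × 1.57 = 88.7 N·m counterclockwise.
Bag of cement: 41 × 10 = 410 N down at 1.81 m → arm 1.07 m, τ = 410 × 1.07 = 438.7 N·m counterclockwise.
Sack of grain: 42.2 × 10 = 422 N down at 3.96 m → arm 1.08 m, τ = 422 × 1.08 = 455.8 N·m clockwise.
Net moment of known loads = 85.04 N·m counterclockwise.
An unknown mass m at 5.27 m has arm 2.39 m; its moment is m·g·2.39 clockwise.
Balancing moments: m × 10 × 2.39 = 85.04, giving m = 85.04 / (10 × 2.39) = 3.56 kg.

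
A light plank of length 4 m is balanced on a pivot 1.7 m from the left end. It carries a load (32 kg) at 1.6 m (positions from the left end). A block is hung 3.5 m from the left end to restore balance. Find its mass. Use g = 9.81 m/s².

Taking torques about the pivot (at 1.7 m from the left end):
Load: 32 × 9.81 = 313.9 N down at 1.6 m → arm 0.1 m, τ = 313.9 × 0.1 = 31.39 N·m counterclockwise.
Net moment of known loads = 31.39 N·m counterclockwise.
An unknown mass m at 3.5 m has arm 1.8 m; its moment is m·g·1.8 clockwise.
For rotational equilibrium, m × 9.81 × 1.8 = 31.39, so m = 31.39 / (9.81 × 1.8) = 1.78 kg.

m ≈ 1.78 kg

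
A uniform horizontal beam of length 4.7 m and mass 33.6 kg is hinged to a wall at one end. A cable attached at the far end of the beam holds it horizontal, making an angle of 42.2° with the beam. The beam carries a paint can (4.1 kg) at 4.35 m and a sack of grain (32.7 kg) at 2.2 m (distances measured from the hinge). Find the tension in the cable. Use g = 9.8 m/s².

Choose the hinge as the axis so the unknown hinge reaction has zero arm there.
Beam weight: 33.6 × 9.8 = 329.3 N down at 2.35 m → arm 2.35 m, τ = 329.3 × 2.35 = 773.9 N·m clockwise.
Paint can: 4.1 × 9.8 = 40.18 N down at 4.35 m → arm 4.35 m, τ = 40.18 × 4.35 = 174.8 N·m clockwise.
Sack of grain: 32.7 × 9.8 = 320.5 N down at 2.2 m → arm 2.2 m, τ = 320.5 × 2.2 = 705.1 N·m clockwise.
Total clockwise load moment = 1654 N·m.
The cable tension T acts at 4.7 m; only its component perpendicular to the beam, T sinθ, produces torque. sin 42.2° = 0.6717.
Setting net torque to zero: T × 4.7 × 0.6717 = 1654 → T = 1654 / 3.157 = 524 N.

T ≈ 524 N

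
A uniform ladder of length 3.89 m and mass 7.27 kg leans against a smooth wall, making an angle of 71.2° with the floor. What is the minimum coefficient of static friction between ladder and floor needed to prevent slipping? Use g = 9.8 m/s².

Taking torques about the foot of the ladder:
Ladder weight 7.27×9.8 = 71.25 N acts at 1.945 m along the ladder; its horizontal arm is 1.945·cos71.2° = 0.6268 m → τ = 44.66 N·m clockwise.
Wall normal N acts horizontally at the top; its moment arm is the height L sinθ = 3.89·sin71.2° = 3.682 m, counterclockwise.
Στ = 0 ⇒ N × 3.682 = 44.66 ⇒ N = 12.13 N.
ΣFx = 0 ⇒ f = N_wall = 12.13 N. ΣFy = 0 ⇒ N_floor = 71.25 N.
μ_min = f / N_floor = 12.13 / 71.25 = 0.17.

μ_min ≈ 0.17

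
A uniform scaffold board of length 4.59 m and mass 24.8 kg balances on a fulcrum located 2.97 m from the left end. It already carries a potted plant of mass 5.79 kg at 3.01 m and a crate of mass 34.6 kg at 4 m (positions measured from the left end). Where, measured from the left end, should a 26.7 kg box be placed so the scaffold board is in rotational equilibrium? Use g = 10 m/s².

Sum moments about the fulcrum (at 2.97 m from the left end) (the support reaction has zero arm there).
Beam weight: 24.8 × 10 = 248 N down at 2.295 m → arm 0.675 m, τ = 248 × 0.675 = 167.4 N·m counterclockwise.
Potted plant: 5.79 × 10 = 57.9 N down at 3.01 m → arm 0.04 m, τ = 57.9 × 0.04 = 2.316 N·m clockwise.
Crate: 34.6 × 10 = 346 N down at 4 m → arm 1.03 m, τ = 346 × 1.03 = 356.4 N·m clockwise.
Net moment of existing loads = 191.3 N·m clockwise.
The box weighs 26.7 × 10 = 267 N and must supply an equal counterclockwise moment, so its lever arm about the fulcrum is 191.3 / 267 = 0.716 m.
That puts it at 2.97 − 0.716 = 2.25 m from the left end.

x ≈ 2.25 m from the left end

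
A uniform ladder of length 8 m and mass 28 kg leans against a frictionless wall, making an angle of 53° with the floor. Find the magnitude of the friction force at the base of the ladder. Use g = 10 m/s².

f ≈ 105 N

Sum moments about the foot of the ladder (the floor normal and friction both act there and drop out).
Ladder weight 28×10 = 280 N acts at 4 m along the ladder; its horizontal arm is 4·cos53° = 2.407 m → τ = 674 N·m clockwise.
Wall normal N acts horizontally at the top; its moment arm is the height L sinθ = 8·sin53° = 6.389 m, counterclockwise.
Balancing moments: N × 6.389 = 674, giving N = 105 N.
ΣFx = 0: friction at the foot balances the wall's push, so f = N_wall = 105 N.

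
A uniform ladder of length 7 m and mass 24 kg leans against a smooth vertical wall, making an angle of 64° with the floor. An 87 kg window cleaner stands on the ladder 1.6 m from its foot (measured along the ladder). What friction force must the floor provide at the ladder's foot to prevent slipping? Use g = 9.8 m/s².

f ≈ 152 N

Take moments about the foot of the ladder.
Ladder weight 24×9.8 = 235.2 N acts at 3.5 m along the ladder; its horizontal arm is 3.5·cos64° = 1.534 m → τ = 360.8 N·m clockwise.
Window cleaner: 87×9.8 = 852.6 N at 1.6 m → arm 0.7014 m → τ = 598 N·m clockwise.
Wall normal N acts horizontally at the top; its moment arm is the height L sinθ = 7·sin64° = 6.292 m, counterclockwise.
Στ = 0 ⇒ N × 6.292 = 958.8 ⇒ N = 152 N.
ΣFx = 0: friction at the foot balances the wall's push, so f = N_wall = 152 N.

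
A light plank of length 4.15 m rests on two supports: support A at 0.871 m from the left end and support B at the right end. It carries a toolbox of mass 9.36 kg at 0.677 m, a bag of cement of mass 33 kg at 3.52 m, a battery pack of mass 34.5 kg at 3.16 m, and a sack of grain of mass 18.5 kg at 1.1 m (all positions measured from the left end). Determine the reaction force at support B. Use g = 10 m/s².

Take moments about support A.
Toolbox: 9.36 × 10 = 93.6 N down at 0.677 m → arm 0.194 m, τ = 93.6 × 0.194 = 18.16 N·m counterclockwise.
Bag of cement: 33 × 10 = 330 N down at 3.52 m → arm 2.649 m, τ = 330 × 2.649 = 874.2 N·m clockwise.
Battery pack: 34.5 × 10 = 345 N down at 3.16 m → arm 2.289 m, τ = 345 × 2.289 = 789.7 N·m clockwise.
Sack of grain: 18.5 × 10 = 185 N down at 1.1 m → arm 0.229 m, τ = 185 × 0.229 = 42.37 N·m clockwise.
Net load moment about support A = 1688 N·m clockwise.
Reaction R at support B is upward at 4.15 m, arm 3.279 m → moment R × 3.279 counterclockwise.
Setting net torque to zero: R × 3.279 = 1688 → R = 515 N.

R_B ≈ 515 N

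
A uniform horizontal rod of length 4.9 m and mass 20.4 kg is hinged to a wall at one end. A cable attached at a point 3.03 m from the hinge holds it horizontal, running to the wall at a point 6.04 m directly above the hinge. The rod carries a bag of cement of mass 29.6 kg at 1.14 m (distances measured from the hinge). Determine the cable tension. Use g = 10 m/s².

Taking torques about the hinge:
Beam weight: 20.4 × 10 = 204 N down at 2.45 m → arm 2.45 m, τ = 204 × 2.45 = 499.8 N·m clockwise.
Bag of cement: 29.6 × 10 = 296 N down at 1.14 m → arm 1.14 m, τ = 296 × 1.14 = 337.4 N·m clockwise.
Total clockwise load moment = 837.2 N·m.
The cable tension T acts at 3.03 m; only its component perpendicular to the rod, T sinθ, produces torque. sinθ = h/√(h²+d²) = 6.04/√(6.04²+3.03²) = 0.8938.
Στ = 0 ⇒ T × 3.03 × 0.8938 = 837.2 ⇒ T = 837.2 / 2.708 = 309 N.

T ≈ 309 N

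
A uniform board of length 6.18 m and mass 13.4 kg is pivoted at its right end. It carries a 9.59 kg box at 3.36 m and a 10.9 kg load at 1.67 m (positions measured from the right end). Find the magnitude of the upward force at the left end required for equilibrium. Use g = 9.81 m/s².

F ≈ 146 N

Choose the right end as the axis so the unknown pivot reaction has zero arm there.
Beam weight: 13.4 × 9.81 = 131.5 N down at 3.09 m → arm 3.09 m, τ = 131.5 × 3.09 = 406.3 N·m counterclockwise.
Box: 9.59 × 9.81 = 94.08 N down at 3.36 m → arm 3.36 m, τ = 94.08 × 3.36 = 316.1 N·m counterclockwise.
Load: 10.9 × 9.81 = 106.9 N down at 1.67 m → arm 1.67 m, τ = 106.9 × 1.67 = 178.5 N·m counterclockwise.
Net moment of the loads = 900.9 N·m counterclockwise.
The upward force F acts at the left end, arm 6.18 m, giving F × 6.18 clockwise.
Στ = 0 ⇒ F × 6.18 = 900.9 ⇒ F = 900.9 / 6.18 = 146 N.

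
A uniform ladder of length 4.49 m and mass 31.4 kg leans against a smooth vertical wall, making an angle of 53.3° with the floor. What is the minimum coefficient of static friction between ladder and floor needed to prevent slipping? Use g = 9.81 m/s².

Sum moments about the foot of the ladder (the floor normal and friction both act there and drop out).
Ladder weight 31.4×9.81 = 308 N acts at 2.245 m along the ladder; its horizontal arm is 2.245·cos53.3° = 1.342 m → τ = 413.3 N·m clockwise.
Wall normal N acts horizontally at the top; its moment arm is the height L sinθ = 4.49·sin53.3° = 3.6 m, counterclockwise.
For rotational equilibrium, N × 3.6 = 413.3, so N = 114.8 N.
ΣFx = 0 ⇒ f = N_wall = 114.8 N. ΣFy = 0 ⇒ N_floor = 308 N.
μ_min = f / N_floor = 114.8 / 308 = 0.373.

μ_min ≈ 0.373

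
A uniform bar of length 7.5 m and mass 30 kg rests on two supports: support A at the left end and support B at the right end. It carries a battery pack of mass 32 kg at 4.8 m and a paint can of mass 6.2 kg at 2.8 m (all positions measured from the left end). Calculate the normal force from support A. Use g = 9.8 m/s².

Taking torques about support B:
Beam weight: 30 × 9.8 = 294 N down at 3.75 m → arm 3.75 m, τ = 294 × 3.75 = 1102 N·m counterclockwise.
Battery pack: 32 × 9.8 = 313.6 N down at 4.8 m → arm 2.7 m, τ = 313.6 × 2.7 = 846.7 N·m counterclockwise.
Paint can: 6.2 × 9.8 = 60.76 N down at 2.8 m → arm 4.7 m, τ = 60.76 × 4.7 = 285.6 N·m counterclockwise.
Net load moment about support B = 2234 N·m counterclockwise.
Reaction R at support A is upward at 0 m, arm 7.5 m → moment R × 7.5 clockwise.
Setting net torque to zero: R × 7.5 = 2234 → R = 298 N.

R_A ≈ 298 N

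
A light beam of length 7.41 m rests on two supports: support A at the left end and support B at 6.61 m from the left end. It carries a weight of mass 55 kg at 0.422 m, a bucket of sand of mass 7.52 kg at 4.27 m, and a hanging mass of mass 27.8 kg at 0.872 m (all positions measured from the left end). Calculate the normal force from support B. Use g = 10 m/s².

About support A:
Weight: 55 × 10 = 550 N down at 0.422 m → arm 0.422 m, τ = 550 × 0.422 = 232.1 N·m clockwise.
Bucket of sand: 7.52 × 10 = 75.2 N down at 4.27 m → arm 4.27 m, τ = 75.2 × 4.27 = 321.1 N·m clockwise.
Hanging mass: 27.8 × 10 = 278 N down at 0.872 m → arm 0.872 m, τ = 278 × 0.872 = 242.4 N·m clockwise.
Net load moment about support A = 795.6 N·m clockwise.
Reaction R at support B is upward at 6.61 m, arm 6.61 m → moment R × 6.61 counterclockwise.
Balancing moments: R × 6.61 = 795.6, giving R = 120 N.

R_B ≈ 120 N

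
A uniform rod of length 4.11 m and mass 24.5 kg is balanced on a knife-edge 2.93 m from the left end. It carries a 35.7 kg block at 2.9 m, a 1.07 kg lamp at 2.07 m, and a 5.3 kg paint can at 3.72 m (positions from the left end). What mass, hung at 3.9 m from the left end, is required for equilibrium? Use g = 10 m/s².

Sum moments about the knife-edge (at 2.93 m from the left end) (the support reaction has zero arm there).
Beam weight: 24.5 × 10 = 245 N down at 2.055 m → arm 0.875 m, τ = 245 × 0.875 = 214.4 N·m counterclockwise.
Block: 35.7 × 10 = 357 N down at 2.9 m → arm 0.03 m, τ = 357 × 0.03 = 10.71 N·m counterclockwise.
Lamp: 1.07 × 10 = 10.7 N down at 2.07 m → arm 0.86 m, τ = 10.7 × 0.86 = 9.202 N·m counterclockwise.
Paint can: 5.3 × 10 = 53 N down at 3.72 m → arm 0.79 m, τ = 53 × 0.79 = 41.87 N·m clockwise.
Net moment of known loads = 192.4 N·m counterclockwise.
An unknown mass m at 3.9 m has arm 0.97 m; its moment is m·g·0.97 clockwise.
Setting net torque to zero: m × 10 × 0.97 = 192.4 → m = 192.4 / (10 × 0.97) = 19.8 kg.

m ≈ 19.8 kg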